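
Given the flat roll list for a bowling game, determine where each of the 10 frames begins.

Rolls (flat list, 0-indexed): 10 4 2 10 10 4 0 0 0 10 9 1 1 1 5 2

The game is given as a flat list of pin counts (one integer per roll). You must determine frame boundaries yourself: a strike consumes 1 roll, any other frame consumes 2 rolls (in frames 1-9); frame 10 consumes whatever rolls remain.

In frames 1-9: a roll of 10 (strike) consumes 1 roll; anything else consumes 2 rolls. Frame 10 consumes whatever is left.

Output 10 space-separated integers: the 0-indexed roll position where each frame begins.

Answer: 0 1 3 4 5 7 9 10 12 14

Derivation:
Frame 1 starts at roll index 0: roll=10 (strike), consumes 1 roll
Frame 2 starts at roll index 1: rolls=4,2 (sum=6), consumes 2 rolls
Frame 3 starts at roll index 3: roll=10 (strike), consumes 1 roll
Frame 4 starts at roll index 4: roll=10 (strike), consumes 1 roll
Frame 5 starts at roll index 5: rolls=4,0 (sum=4), consumes 2 rolls
Frame 6 starts at roll index 7: rolls=0,0 (sum=0), consumes 2 rolls
Frame 7 starts at roll index 9: roll=10 (strike), consumes 1 roll
Frame 8 starts at roll index 10: rolls=9,1 (sum=10), consumes 2 rolls
Frame 9 starts at roll index 12: rolls=1,1 (sum=2), consumes 2 rolls
Frame 10 starts at roll index 14: 2 remaining rolls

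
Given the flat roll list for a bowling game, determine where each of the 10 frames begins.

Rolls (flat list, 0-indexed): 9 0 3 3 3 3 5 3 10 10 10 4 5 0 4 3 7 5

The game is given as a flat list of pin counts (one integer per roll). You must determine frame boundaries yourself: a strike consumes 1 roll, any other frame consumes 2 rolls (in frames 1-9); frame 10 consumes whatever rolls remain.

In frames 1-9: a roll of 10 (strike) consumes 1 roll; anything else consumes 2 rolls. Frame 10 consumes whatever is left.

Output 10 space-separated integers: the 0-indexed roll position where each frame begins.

Answer: 0 2 4 6 8 9 10 11 13 15

Derivation:
Frame 1 starts at roll index 0: rolls=9,0 (sum=9), consumes 2 rolls
Frame 2 starts at roll index 2: rolls=3,3 (sum=6), consumes 2 rolls
Frame 3 starts at roll index 4: rolls=3,3 (sum=6), consumes 2 rolls
Frame 4 starts at roll index 6: rolls=5,3 (sum=8), consumes 2 rolls
Frame 5 starts at roll index 8: roll=10 (strike), consumes 1 roll
Frame 6 starts at roll index 9: roll=10 (strike), consumes 1 roll
Frame 7 starts at roll index 10: roll=10 (strike), consumes 1 roll
Frame 8 starts at roll index 11: rolls=4,5 (sum=9), consumes 2 rolls
Frame 9 starts at roll index 13: rolls=0,4 (sum=4), consumes 2 rolls
Frame 10 starts at roll index 15: 3 remaining rolls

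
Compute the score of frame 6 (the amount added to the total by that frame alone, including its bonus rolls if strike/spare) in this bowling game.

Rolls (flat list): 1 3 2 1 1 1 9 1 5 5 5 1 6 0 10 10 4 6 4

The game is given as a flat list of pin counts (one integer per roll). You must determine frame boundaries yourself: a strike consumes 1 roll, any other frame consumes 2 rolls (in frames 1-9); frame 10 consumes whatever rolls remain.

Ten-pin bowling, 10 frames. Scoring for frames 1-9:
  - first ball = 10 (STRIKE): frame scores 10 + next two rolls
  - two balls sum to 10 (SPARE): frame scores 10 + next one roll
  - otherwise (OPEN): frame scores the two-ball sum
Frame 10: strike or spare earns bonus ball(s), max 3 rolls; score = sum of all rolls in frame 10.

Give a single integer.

Answer: 6

Derivation:
Frame 1: OPEN (1+3=4). Cumulative: 4
Frame 2: OPEN (2+1=3). Cumulative: 7
Frame 3: OPEN (1+1=2). Cumulative: 9
Frame 4: SPARE (9+1=10). 10 + next roll (5) = 15. Cumulative: 24
Frame 5: SPARE (5+5=10). 10 + next roll (5) = 15. Cumulative: 39
Frame 6: OPEN (5+1=6). Cumulative: 45
Frame 7: OPEN (6+0=6). Cumulative: 51
Frame 8: STRIKE. 10 + next two rolls (10+4) = 24. Cumulative: 75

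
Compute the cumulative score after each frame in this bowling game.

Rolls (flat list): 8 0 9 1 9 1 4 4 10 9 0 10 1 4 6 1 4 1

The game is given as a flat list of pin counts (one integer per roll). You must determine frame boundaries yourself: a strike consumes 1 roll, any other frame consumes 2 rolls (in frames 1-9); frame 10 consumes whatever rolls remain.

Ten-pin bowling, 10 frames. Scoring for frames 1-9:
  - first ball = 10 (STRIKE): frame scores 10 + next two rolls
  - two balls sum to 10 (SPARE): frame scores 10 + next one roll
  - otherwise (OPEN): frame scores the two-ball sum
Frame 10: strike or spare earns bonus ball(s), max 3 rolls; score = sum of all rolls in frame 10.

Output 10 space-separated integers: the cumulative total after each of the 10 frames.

Frame 1: OPEN (8+0=8). Cumulative: 8
Frame 2: SPARE (9+1=10). 10 + next roll (9) = 19. Cumulative: 27
Frame 3: SPARE (9+1=10). 10 + next roll (4) = 14. Cumulative: 41
Frame 4: OPEN (4+4=8). Cumulative: 49
Frame 5: STRIKE. 10 + next two rolls (9+0) = 19. Cumulative: 68
Frame 6: OPEN (9+0=9). Cumulative: 77
Frame 7: STRIKE. 10 + next two rolls (1+4) = 15. Cumulative: 92
Frame 8: OPEN (1+4=5). Cumulative: 97
Frame 9: OPEN (6+1=7). Cumulative: 104
Frame 10: OPEN. Sum of all frame-10 rolls (4+1) = 5. Cumulative: 109

Answer: 8 27 41 49 68 77 92 97 104 109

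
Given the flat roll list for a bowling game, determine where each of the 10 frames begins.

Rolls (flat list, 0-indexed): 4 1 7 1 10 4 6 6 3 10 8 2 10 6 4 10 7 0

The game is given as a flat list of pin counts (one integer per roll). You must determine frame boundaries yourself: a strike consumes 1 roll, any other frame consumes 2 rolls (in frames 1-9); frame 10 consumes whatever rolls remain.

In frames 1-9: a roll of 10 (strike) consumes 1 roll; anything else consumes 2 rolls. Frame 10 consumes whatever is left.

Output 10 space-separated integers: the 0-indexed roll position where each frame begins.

Answer: 0 2 4 5 7 9 10 12 13 15

Derivation:
Frame 1 starts at roll index 0: rolls=4,1 (sum=5), consumes 2 rolls
Frame 2 starts at roll index 2: rolls=7,1 (sum=8), consumes 2 rolls
Frame 3 starts at roll index 4: roll=10 (strike), consumes 1 roll
Frame 4 starts at roll index 5: rolls=4,6 (sum=10), consumes 2 rolls
Frame 5 starts at roll index 7: rolls=6,3 (sum=9), consumes 2 rolls
Frame 6 starts at roll index 9: roll=10 (strike), consumes 1 roll
Frame 7 starts at roll index 10: rolls=8,2 (sum=10), consumes 2 rolls
Frame 8 starts at roll index 12: roll=10 (strike), consumes 1 roll
Frame 9 starts at roll index 13: rolls=6,4 (sum=10), consumes 2 rolls
Frame 10 starts at roll index 15: 3 remaining rolls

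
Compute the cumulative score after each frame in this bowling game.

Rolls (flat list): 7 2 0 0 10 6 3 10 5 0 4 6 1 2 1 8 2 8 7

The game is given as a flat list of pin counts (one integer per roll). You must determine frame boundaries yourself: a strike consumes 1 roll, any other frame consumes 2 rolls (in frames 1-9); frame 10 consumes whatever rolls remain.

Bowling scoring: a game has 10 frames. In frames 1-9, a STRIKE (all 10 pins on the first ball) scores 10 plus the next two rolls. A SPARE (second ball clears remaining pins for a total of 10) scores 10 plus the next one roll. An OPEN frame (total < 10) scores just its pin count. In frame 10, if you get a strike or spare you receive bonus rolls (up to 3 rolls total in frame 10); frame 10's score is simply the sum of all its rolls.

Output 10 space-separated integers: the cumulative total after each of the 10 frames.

Answer: 9 9 28 37 52 57 68 71 80 97

Derivation:
Frame 1: OPEN (7+2=9). Cumulative: 9
Frame 2: OPEN (0+0=0). Cumulative: 9
Frame 3: STRIKE. 10 + next two rolls (6+3) = 19. Cumulative: 28
Frame 4: OPEN (6+3=9). Cumulative: 37
Frame 5: STRIKE. 10 + next two rolls (5+0) = 15. Cumulative: 52
Frame 6: OPEN (5+0=5). Cumulative: 57
Frame 7: SPARE (4+6=10). 10 + next roll (1) = 11. Cumulative: 68
Frame 8: OPEN (1+2=3). Cumulative: 71
Frame 9: OPEN (1+8=9). Cumulative: 80
Frame 10: SPARE. Sum of all frame-10 rolls (2+8+7) = 17. Cumulative: 97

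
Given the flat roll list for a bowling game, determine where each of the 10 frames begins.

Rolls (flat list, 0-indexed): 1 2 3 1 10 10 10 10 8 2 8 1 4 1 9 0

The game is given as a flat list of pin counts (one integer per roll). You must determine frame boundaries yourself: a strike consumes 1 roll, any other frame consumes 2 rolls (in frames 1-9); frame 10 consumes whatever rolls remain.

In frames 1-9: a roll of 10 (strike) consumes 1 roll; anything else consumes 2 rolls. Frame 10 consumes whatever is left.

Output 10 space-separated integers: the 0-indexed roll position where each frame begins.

Frame 1 starts at roll index 0: rolls=1,2 (sum=3), consumes 2 rolls
Frame 2 starts at roll index 2: rolls=3,1 (sum=4), consumes 2 rolls
Frame 3 starts at roll index 4: roll=10 (strike), consumes 1 roll
Frame 4 starts at roll index 5: roll=10 (strike), consumes 1 roll
Frame 5 starts at roll index 6: roll=10 (strike), consumes 1 roll
Frame 6 starts at roll index 7: roll=10 (strike), consumes 1 roll
Frame 7 starts at roll index 8: rolls=8,2 (sum=10), consumes 2 rolls
Frame 8 starts at roll index 10: rolls=8,1 (sum=9), consumes 2 rolls
Frame 9 starts at roll index 12: rolls=4,1 (sum=5), consumes 2 rolls
Frame 10 starts at roll index 14: 2 remaining rolls

Answer: 0 2 4 5 6 7 8 10 12 14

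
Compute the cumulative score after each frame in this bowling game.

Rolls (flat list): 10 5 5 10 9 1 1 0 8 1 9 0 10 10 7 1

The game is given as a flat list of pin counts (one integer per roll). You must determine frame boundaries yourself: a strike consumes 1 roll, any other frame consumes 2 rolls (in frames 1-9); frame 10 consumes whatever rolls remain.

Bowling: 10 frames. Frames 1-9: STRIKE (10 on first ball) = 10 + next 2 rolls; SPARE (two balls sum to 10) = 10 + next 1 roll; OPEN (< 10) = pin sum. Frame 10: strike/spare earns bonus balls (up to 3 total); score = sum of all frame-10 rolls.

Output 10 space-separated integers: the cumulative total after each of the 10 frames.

Frame 1: STRIKE. 10 + next two rolls (5+5) = 20. Cumulative: 20
Frame 2: SPARE (5+5=10). 10 + next roll (10) = 20. Cumulative: 40
Frame 3: STRIKE. 10 + next two rolls (9+1) = 20. Cumulative: 60
Frame 4: SPARE (9+1=10). 10 + next roll (1) = 11. Cumulative: 71
Frame 5: OPEN (1+0=1). Cumulative: 72
Frame 6: OPEN (8+1=9). Cumulative: 81
Frame 7: OPEN (9+0=9). Cumulative: 90
Frame 8: STRIKE. 10 + next two rolls (10+7) = 27. Cumulative: 117
Frame 9: STRIKE. 10 + next two rolls (7+1) = 18. Cumulative: 135
Frame 10: OPEN. Sum of all frame-10 rolls (7+1) = 8. Cumulative: 143

Answer: 20 40 60 71 72 81 90 117 135 143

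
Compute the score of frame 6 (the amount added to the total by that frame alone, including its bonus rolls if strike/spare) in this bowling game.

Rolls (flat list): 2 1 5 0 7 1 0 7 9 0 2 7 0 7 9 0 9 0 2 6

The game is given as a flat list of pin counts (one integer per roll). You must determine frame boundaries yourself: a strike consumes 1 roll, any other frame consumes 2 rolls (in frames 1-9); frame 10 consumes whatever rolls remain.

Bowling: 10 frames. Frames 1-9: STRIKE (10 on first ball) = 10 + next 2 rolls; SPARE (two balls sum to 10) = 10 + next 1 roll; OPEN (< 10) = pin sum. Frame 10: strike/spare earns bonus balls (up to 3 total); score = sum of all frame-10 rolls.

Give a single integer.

Answer: 9

Derivation:
Frame 1: OPEN (2+1=3). Cumulative: 3
Frame 2: OPEN (5+0=5). Cumulative: 8
Frame 3: OPEN (7+1=8). Cumulative: 16
Frame 4: OPEN (0+7=7). Cumulative: 23
Frame 5: OPEN (9+0=9). Cumulative: 32
Frame 6: OPEN (2+7=9). Cumulative: 41
Frame 7: OPEN (0+7=7). Cumulative: 48
Frame 8: OPEN (9+0=9). Cumulative: 57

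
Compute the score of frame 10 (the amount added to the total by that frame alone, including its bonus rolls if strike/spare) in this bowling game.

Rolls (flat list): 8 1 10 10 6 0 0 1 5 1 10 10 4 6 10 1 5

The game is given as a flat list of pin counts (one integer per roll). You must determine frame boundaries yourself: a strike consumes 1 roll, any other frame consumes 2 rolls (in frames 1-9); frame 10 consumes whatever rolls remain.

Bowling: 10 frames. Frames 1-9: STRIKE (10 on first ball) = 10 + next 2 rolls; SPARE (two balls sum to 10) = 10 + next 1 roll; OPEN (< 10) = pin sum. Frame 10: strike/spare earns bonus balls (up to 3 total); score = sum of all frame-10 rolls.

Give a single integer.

Answer: 16

Derivation:
Frame 1: OPEN (8+1=9). Cumulative: 9
Frame 2: STRIKE. 10 + next two rolls (10+6) = 26. Cumulative: 35
Frame 3: STRIKE. 10 + next two rolls (6+0) = 16. Cumulative: 51
Frame 4: OPEN (6+0=6). Cumulative: 57
Frame 5: OPEN (0+1=1). Cumulative: 58
Frame 6: OPEN (5+1=6). Cumulative: 64
Frame 7: STRIKE. 10 + next two rolls (10+4) = 24. Cumulative: 88
Frame 8: STRIKE. 10 + next two rolls (4+6) = 20. Cumulative: 108
Frame 9: SPARE (4+6=10). 10 + next roll (10) = 20. Cumulative: 128
Frame 10: STRIKE. Sum of all frame-10 rolls (10+1+5) = 16. Cumulative: 144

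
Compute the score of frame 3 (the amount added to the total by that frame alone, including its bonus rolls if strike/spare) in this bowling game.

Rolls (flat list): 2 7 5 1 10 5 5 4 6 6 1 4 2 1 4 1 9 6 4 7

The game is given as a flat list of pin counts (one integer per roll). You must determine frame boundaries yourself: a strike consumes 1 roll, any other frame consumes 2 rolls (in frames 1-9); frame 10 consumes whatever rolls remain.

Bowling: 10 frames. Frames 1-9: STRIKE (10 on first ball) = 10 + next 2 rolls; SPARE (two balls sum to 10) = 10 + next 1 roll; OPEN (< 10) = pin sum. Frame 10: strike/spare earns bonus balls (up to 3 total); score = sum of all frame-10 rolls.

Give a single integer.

Answer: 20

Derivation:
Frame 1: OPEN (2+7=9). Cumulative: 9
Frame 2: OPEN (5+1=6). Cumulative: 15
Frame 3: STRIKE. 10 + next two rolls (5+5) = 20. Cumulative: 35
Frame 4: SPARE (5+5=10). 10 + next roll (4) = 14. Cumulative: 49
Frame 5: SPARE (4+6=10). 10 + next roll (6) = 16. Cumulative: 65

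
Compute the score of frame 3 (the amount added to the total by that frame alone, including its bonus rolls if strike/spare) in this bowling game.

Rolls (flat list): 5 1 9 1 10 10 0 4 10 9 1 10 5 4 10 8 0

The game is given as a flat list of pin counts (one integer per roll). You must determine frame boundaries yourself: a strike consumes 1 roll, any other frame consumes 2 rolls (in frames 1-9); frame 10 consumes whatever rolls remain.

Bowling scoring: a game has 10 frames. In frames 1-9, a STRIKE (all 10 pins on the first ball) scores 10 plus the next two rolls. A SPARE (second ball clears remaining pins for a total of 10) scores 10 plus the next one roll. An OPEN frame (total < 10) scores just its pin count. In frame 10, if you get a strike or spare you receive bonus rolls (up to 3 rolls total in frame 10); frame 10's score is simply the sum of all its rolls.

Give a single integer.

Answer: 20

Derivation:
Frame 1: OPEN (5+1=6). Cumulative: 6
Frame 2: SPARE (9+1=10). 10 + next roll (10) = 20. Cumulative: 26
Frame 3: STRIKE. 10 + next two rolls (10+0) = 20. Cumulative: 46
Frame 4: STRIKE. 10 + next two rolls (0+4) = 14. Cumulative: 60
Frame 5: OPEN (0+4=4). Cumulative: 64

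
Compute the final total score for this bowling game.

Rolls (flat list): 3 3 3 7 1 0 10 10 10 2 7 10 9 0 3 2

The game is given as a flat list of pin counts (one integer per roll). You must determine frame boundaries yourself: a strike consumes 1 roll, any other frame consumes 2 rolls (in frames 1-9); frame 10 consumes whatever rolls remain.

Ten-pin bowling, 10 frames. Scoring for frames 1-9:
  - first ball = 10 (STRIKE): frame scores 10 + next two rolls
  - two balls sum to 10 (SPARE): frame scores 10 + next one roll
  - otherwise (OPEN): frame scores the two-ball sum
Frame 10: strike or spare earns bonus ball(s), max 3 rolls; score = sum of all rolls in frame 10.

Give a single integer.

Answer: 131

Derivation:
Frame 1: OPEN (3+3=6). Cumulative: 6
Frame 2: SPARE (3+7=10). 10 + next roll (1) = 11. Cumulative: 17
Frame 3: OPEN (1+0=1). Cumulative: 18
Frame 4: STRIKE. 10 + next two rolls (10+10) = 30. Cumulative: 48
Frame 5: STRIKE. 10 + next two rolls (10+2) = 22. Cumulative: 70
Frame 6: STRIKE. 10 + next two rolls (2+7) = 19. Cumulative: 89
Frame 7: OPEN (2+7=9). Cumulative: 98
Frame 8: STRIKE. 10 + next two rolls (9+0) = 19. Cumulative: 117
Frame 9: OPEN (9+0=9). Cumulative: 126
Frame 10: OPEN. Sum of all frame-10 rolls (3+2) = 5. Cumulative: 131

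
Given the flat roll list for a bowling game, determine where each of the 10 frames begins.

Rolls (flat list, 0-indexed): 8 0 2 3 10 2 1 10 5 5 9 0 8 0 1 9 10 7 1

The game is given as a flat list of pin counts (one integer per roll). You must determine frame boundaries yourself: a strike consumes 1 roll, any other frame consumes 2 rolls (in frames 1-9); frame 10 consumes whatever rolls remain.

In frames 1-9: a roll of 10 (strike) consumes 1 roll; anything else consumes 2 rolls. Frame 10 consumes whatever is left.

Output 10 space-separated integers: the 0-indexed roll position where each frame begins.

Answer: 0 2 4 5 7 8 10 12 14 16

Derivation:
Frame 1 starts at roll index 0: rolls=8,0 (sum=8), consumes 2 rolls
Frame 2 starts at roll index 2: rolls=2,3 (sum=5), consumes 2 rolls
Frame 3 starts at roll index 4: roll=10 (strike), consumes 1 roll
Frame 4 starts at roll index 5: rolls=2,1 (sum=3), consumes 2 rolls
Frame 5 starts at roll index 7: roll=10 (strike), consumes 1 roll
Frame 6 starts at roll index 8: rolls=5,5 (sum=10), consumes 2 rolls
Frame 7 starts at roll index 10: rolls=9,0 (sum=9), consumes 2 rolls
Frame 8 starts at roll index 12: rolls=8,0 (sum=8), consumes 2 rolls
Frame 9 starts at roll index 14: rolls=1,9 (sum=10), consumes 2 rolls
Frame 10 starts at roll index 16: 3 remaining rolls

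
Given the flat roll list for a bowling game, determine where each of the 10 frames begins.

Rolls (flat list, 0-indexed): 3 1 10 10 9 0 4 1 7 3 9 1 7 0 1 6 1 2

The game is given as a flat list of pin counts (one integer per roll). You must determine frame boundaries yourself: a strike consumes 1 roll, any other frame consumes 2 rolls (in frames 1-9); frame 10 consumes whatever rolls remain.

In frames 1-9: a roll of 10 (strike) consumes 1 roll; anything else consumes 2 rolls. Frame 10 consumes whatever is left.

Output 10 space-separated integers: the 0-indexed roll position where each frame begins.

Frame 1 starts at roll index 0: rolls=3,1 (sum=4), consumes 2 rolls
Frame 2 starts at roll index 2: roll=10 (strike), consumes 1 roll
Frame 3 starts at roll index 3: roll=10 (strike), consumes 1 roll
Frame 4 starts at roll index 4: rolls=9,0 (sum=9), consumes 2 rolls
Frame 5 starts at roll index 6: rolls=4,1 (sum=5), consumes 2 rolls
Frame 6 starts at roll index 8: rolls=7,3 (sum=10), consumes 2 rolls
Frame 7 starts at roll index 10: rolls=9,1 (sum=10), consumes 2 rolls
Frame 8 starts at roll index 12: rolls=7,0 (sum=7), consumes 2 rolls
Frame 9 starts at roll index 14: rolls=1,6 (sum=7), consumes 2 rolls
Frame 10 starts at roll index 16: 2 remaining rolls

Answer: 0 2 3 4 6 8 10 12 14 16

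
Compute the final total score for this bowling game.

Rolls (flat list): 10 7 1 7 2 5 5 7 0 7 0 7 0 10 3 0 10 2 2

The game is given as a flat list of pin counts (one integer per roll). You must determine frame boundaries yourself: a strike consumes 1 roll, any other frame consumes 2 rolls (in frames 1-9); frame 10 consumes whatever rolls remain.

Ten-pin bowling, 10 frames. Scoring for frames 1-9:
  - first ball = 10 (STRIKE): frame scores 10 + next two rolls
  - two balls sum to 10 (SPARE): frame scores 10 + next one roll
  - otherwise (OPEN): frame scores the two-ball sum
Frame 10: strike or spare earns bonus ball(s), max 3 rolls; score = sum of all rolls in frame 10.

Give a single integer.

Answer: 103

Derivation:
Frame 1: STRIKE. 10 + next two rolls (7+1) = 18. Cumulative: 18
Frame 2: OPEN (7+1=8). Cumulative: 26
Frame 3: OPEN (7+2=9). Cumulative: 35
Frame 4: SPARE (5+5=10). 10 + next roll (7) = 17. Cumulative: 52
Frame 5: OPEN (7+0=7). Cumulative: 59
Frame 6: OPEN (7+0=7). Cumulative: 66
Frame 7: OPEN (7+0=7). Cumulative: 73
Frame 8: STRIKE. 10 + next two rolls (3+0) = 13. Cumulative: 86
Frame 9: OPEN (3+0=3). Cumulative: 89
Frame 10: STRIKE. Sum of all frame-10 rolls (10+2+2) = 14. Cumulative: 103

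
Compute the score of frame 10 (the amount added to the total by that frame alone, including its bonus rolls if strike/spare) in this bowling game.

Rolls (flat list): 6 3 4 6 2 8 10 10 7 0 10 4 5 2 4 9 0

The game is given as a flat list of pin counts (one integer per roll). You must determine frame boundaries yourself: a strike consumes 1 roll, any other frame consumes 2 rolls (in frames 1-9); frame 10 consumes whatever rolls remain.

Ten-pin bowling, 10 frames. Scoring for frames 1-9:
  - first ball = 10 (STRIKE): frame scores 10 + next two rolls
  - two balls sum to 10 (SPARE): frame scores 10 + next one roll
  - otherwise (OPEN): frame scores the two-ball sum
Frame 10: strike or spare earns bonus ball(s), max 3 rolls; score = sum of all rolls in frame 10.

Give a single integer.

Answer: 9

Derivation:
Frame 1: OPEN (6+3=9). Cumulative: 9
Frame 2: SPARE (4+6=10). 10 + next roll (2) = 12. Cumulative: 21
Frame 3: SPARE (2+8=10). 10 + next roll (10) = 20. Cumulative: 41
Frame 4: STRIKE. 10 + next two rolls (10+7) = 27. Cumulative: 68
Frame 5: STRIKE. 10 + next two rolls (7+0) = 17. Cumulative: 85
Frame 6: OPEN (7+0=7). Cumulative: 92
Frame 7: STRIKE. 10 + next two rolls (4+5) = 19. Cumulative: 111
Frame 8: OPEN (4+5=9). Cumulative: 120
Frame 9: OPEN (2+4=6). Cumulative: 126
Frame 10: OPEN. Sum of all frame-10 rolls (9+0) = 9. Cumulative: 135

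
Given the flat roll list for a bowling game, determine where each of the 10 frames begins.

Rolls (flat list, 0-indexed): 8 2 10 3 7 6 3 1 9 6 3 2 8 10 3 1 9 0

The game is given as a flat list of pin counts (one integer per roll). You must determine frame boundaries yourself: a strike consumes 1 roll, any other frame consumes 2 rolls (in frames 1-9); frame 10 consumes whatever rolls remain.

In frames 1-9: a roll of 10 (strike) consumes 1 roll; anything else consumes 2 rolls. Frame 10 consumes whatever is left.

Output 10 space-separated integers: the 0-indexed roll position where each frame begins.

Frame 1 starts at roll index 0: rolls=8,2 (sum=10), consumes 2 rolls
Frame 2 starts at roll index 2: roll=10 (strike), consumes 1 roll
Frame 3 starts at roll index 3: rolls=3,7 (sum=10), consumes 2 rolls
Frame 4 starts at roll index 5: rolls=6,3 (sum=9), consumes 2 rolls
Frame 5 starts at roll index 7: rolls=1,9 (sum=10), consumes 2 rolls
Frame 6 starts at roll index 9: rolls=6,3 (sum=9), consumes 2 rolls
Frame 7 starts at roll index 11: rolls=2,8 (sum=10), consumes 2 rolls
Frame 8 starts at roll index 13: roll=10 (strike), consumes 1 roll
Frame 9 starts at roll index 14: rolls=3,1 (sum=4), consumes 2 rolls
Frame 10 starts at roll index 16: 2 remaining rolls

Answer: 0 2 3 5 7 9 11 13 14 16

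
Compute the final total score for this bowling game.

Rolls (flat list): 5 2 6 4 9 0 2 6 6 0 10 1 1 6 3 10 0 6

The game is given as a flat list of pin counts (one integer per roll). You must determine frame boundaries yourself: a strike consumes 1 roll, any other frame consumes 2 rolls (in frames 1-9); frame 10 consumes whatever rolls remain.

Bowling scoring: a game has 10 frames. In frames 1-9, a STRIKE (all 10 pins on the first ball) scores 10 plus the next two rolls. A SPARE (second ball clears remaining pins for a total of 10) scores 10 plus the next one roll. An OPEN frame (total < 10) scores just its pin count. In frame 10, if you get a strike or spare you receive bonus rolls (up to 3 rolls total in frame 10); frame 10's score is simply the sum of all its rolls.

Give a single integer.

Answer: 94

Derivation:
Frame 1: OPEN (5+2=7). Cumulative: 7
Frame 2: SPARE (6+4=10). 10 + next roll (9) = 19. Cumulative: 26
Frame 3: OPEN (9+0=9). Cumulative: 35
Frame 4: OPEN (2+6=8). Cumulative: 43
Frame 5: OPEN (6+0=6). Cumulative: 49
Frame 6: STRIKE. 10 + next two rolls (1+1) = 12. Cumulative: 61
Frame 7: OPEN (1+1=2). Cumulative: 63
Frame 8: OPEN (6+3=9). Cumulative: 72
Frame 9: STRIKE. 10 + next two rolls (0+6) = 16. Cumulative: 88
Frame 10: OPEN. Sum of all frame-10 rolls (0+6) = 6. Cumulative: 94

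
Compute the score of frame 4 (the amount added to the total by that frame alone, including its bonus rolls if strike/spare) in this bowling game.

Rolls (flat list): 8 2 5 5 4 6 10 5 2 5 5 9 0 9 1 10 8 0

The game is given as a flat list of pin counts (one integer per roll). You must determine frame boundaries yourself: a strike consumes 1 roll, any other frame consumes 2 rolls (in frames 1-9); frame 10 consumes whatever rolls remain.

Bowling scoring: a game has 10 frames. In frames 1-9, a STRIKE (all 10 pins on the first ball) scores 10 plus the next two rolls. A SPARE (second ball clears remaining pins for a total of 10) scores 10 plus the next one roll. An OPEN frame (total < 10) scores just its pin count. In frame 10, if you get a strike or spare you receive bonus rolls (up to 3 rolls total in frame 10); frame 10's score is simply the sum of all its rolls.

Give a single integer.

Frame 1: SPARE (8+2=10). 10 + next roll (5) = 15. Cumulative: 15
Frame 2: SPARE (5+5=10). 10 + next roll (4) = 14. Cumulative: 29
Frame 3: SPARE (4+6=10). 10 + next roll (10) = 20. Cumulative: 49
Frame 4: STRIKE. 10 + next two rolls (5+2) = 17. Cumulative: 66
Frame 5: OPEN (5+2=7). Cumulative: 73
Frame 6: SPARE (5+5=10). 10 + next roll (9) = 19. Cumulative: 92

Answer: 17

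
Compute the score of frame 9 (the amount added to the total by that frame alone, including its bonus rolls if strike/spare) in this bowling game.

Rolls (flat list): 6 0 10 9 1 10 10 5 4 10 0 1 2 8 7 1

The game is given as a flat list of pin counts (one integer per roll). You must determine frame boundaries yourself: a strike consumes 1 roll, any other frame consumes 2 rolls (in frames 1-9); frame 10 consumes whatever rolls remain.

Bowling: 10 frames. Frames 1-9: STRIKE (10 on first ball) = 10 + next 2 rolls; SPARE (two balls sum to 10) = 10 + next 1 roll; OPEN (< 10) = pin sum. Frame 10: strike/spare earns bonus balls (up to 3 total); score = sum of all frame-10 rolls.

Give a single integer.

Frame 1: OPEN (6+0=6). Cumulative: 6
Frame 2: STRIKE. 10 + next two rolls (9+1) = 20. Cumulative: 26
Frame 3: SPARE (9+1=10). 10 + next roll (10) = 20. Cumulative: 46
Frame 4: STRIKE. 10 + next two rolls (10+5) = 25. Cumulative: 71
Frame 5: STRIKE. 10 + next two rolls (5+4) = 19. Cumulative: 90
Frame 6: OPEN (5+4=9). Cumulative: 99
Frame 7: STRIKE. 10 + next two rolls (0+1) = 11. Cumulative: 110
Frame 8: OPEN (0+1=1). Cumulative: 111
Frame 9: SPARE (2+8=10). 10 + next roll (7) = 17. Cumulative: 128
Frame 10: OPEN. Sum of all frame-10 rolls (7+1) = 8. Cumulative: 136

Answer: 17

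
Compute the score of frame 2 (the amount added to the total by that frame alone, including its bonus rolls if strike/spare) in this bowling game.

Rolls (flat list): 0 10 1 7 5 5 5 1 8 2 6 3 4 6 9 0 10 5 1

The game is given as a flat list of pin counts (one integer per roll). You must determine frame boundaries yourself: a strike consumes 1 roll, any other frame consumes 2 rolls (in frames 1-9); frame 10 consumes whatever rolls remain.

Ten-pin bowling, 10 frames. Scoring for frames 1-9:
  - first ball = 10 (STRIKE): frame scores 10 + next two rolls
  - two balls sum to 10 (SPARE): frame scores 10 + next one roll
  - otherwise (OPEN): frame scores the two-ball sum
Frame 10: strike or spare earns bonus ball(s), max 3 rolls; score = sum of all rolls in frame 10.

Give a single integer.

Answer: 8

Derivation:
Frame 1: SPARE (0+10=10). 10 + next roll (1) = 11. Cumulative: 11
Frame 2: OPEN (1+7=8). Cumulative: 19
Frame 3: SPARE (5+5=10). 10 + next roll (5) = 15. Cumulative: 34
Frame 4: OPEN (5+1=6). Cumulative: 40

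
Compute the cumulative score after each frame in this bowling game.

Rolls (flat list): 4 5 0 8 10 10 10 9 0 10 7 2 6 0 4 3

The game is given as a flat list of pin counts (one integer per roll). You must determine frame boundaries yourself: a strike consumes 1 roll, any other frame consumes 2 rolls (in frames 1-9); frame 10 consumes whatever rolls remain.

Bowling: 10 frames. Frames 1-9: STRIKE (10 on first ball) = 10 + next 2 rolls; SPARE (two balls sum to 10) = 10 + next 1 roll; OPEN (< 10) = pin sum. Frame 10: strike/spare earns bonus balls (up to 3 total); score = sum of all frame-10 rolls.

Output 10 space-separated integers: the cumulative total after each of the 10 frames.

Answer: 9 17 47 76 95 104 123 132 138 145

Derivation:
Frame 1: OPEN (4+5=9). Cumulative: 9
Frame 2: OPEN (0+8=8). Cumulative: 17
Frame 3: STRIKE. 10 + next two rolls (10+10) = 30. Cumulative: 47
Frame 4: STRIKE. 10 + next two rolls (10+9) = 29. Cumulative: 76
Frame 5: STRIKE. 10 + next two rolls (9+0) = 19. Cumulative: 95
Frame 6: OPEN (9+0=9). Cumulative: 104
Frame 7: STRIKE. 10 + next two rolls (7+2) = 19. Cumulative: 123
Frame 8: OPEN (7+2=9). Cumulative: 132
Frame 9: OPEN (6+0=6). Cumulative: 138
Frame 10: OPEN. Sum of all frame-10 rolls (4+3) = 7. Cumulative: 145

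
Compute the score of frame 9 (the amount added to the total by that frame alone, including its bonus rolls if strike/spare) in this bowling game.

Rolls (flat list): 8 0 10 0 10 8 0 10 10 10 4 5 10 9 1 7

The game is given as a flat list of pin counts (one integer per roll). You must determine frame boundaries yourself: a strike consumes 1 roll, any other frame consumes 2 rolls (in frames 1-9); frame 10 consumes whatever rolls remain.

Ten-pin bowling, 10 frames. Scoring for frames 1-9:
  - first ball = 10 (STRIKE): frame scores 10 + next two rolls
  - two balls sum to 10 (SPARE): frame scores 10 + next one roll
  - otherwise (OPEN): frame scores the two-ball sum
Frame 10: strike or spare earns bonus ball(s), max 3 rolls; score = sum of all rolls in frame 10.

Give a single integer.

Answer: 20

Derivation:
Frame 1: OPEN (8+0=8). Cumulative: 8
Frame 2: STRIKE. 10 + next two rolls (0+10) = 20. Cumulative: 28
Frame 3: SPARE (0+10=10). 10 + next roll (8) = 18. Cumulative: 46
Frame 4: OPEN (8+0=8). Cumulative: 54
Frame 5: STRIKE. 10 + next two rolls (10+10) = 30. Cumulative: 84
Frame 6: STRIKE. 10 + next two rolls (10+4) = 24. Cumulative: 108
Frame 7: STRIKE. 10 + next two rolls (4+5) = 19. Cumulative: 127
Frame 8: OPEN (4+5=9). Cumulative: 136
Frame 9: STRIKE. 10 + next two rolls (9+1) = 20. Cumulative: 156
Frame 10: SPARE. Sum of all frame-10 rolls (9+1+7) = 17. Cumulative: 173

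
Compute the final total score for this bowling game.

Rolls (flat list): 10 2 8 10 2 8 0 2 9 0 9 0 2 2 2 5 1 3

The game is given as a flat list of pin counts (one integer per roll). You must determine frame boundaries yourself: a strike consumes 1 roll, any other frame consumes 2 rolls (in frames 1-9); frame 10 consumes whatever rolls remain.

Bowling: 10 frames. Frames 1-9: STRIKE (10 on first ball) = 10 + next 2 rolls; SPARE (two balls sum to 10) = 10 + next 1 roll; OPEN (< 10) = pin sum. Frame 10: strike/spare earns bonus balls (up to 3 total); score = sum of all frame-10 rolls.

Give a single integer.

Frame 1: STRIKE. 10 + next two rolls (2+8) = 20. Cumulative: 20
Frame 2: SPARE (2+8=10). 10 + next roll (10) = 20. Cumulative: 40
Frame 3: STRIKE. 10 + next two rolls (2+8) = 20. Cumulative: 60
Frame 4: SPARE (2+8=10). 10 + next roll (0) = 10. Cumulative: 70
Frame 5: OPEN (0+2=2). Cumulative: 72
Frame 6: OPEN (9+0=9). Cumulative: 81
Frame 7: OPEN (9+0=9). Cumulative: 90
Frame 8: OPEN (2+2=4). Cumulative: 94
Frame 9: OPEN (2+5=7). Cumulative: 101
Frame 10: OPEN. Sum of all frame-10 rolls (1+3) = 4. Cumulative: 105

Answer: 105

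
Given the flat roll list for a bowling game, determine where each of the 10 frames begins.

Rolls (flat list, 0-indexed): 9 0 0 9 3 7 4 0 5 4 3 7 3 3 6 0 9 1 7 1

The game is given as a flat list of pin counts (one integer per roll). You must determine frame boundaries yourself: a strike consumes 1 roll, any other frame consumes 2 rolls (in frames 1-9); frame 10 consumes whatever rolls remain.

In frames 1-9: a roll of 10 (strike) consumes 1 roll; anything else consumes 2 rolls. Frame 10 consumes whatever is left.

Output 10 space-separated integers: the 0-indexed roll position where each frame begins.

Answer: 0 2 4 6 8 10 12 14 16 18

Derivation:
Frame 1 starts at roll index 0: rolls=9,0 (sum=9), consumes 2 rolls
Frame 2 starts at roll index 2: rolls=0,9 (sum=9), consumes 2 rolls
Frame 3 starts at roll index 4: rolls=3,7 (sum=10), consumes 2 rolls
Frame 4 starts at roll index 6: rolls=4,0 (sum=4), consumes 2 rolls
Frame 5 starts at roll index 8: rolls=5,4 (sum=9), consumes 2 rolls
Frame 6 starts at roll index 10: rolls=3,7 (sum=10), consumes 2 rolls
Frame 7 starts at roll index 12: rolls=3,3 (sum=6), consumes 2 rolls
Frame 8 starts at roll index 14: rolls=6,0 (sum=6), consumes 2 rolls
Frame 9 starts at roll index 16: rolls=9,1 (sum=10), consumes 2 rolls
Frame 10 starts at roll index 18: 2 remaining rolls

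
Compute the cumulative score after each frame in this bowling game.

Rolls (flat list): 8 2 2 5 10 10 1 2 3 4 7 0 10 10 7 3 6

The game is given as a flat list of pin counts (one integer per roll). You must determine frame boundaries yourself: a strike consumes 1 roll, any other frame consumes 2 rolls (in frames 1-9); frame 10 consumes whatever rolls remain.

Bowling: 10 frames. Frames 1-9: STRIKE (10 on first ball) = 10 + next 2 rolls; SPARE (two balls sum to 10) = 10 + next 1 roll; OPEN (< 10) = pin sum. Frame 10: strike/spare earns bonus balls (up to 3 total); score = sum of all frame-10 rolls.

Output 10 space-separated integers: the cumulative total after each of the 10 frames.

Frame 1: SPARE (8+2=10). 10 + next roll (2) = 12. Cumulative: 12
Frame 2: OPEN (2+5=7). Cumulative: 19
Frame 3: STRIKE. 10 + next two rolls (10+1) = 21. Cumulative: 40
Frame 4: STRIKE. 10 + next two rolls (1+2) = 13. Cumulative: 53
Frame 5: OPEN (1+2=3). Cumulative: 56
Frame 6: OPEN (3+4=7). Cumulative: 63
Frame 7: OPEN (7+0=7). Cumulative: 70
Frame 8: STRIKE. 10 + next two rolls (10+7) = 27. Cumulative: 97
Frame 9: STRIKE. 10 + next two rolls (7+3) = 20. Cumulative: 117
Frame 10: SPARE. Sum of all frame-10 rolls (7+3+6) = 16. Cumulative: 133

Answer: 12 19 40 53 56 63 70 97 117 133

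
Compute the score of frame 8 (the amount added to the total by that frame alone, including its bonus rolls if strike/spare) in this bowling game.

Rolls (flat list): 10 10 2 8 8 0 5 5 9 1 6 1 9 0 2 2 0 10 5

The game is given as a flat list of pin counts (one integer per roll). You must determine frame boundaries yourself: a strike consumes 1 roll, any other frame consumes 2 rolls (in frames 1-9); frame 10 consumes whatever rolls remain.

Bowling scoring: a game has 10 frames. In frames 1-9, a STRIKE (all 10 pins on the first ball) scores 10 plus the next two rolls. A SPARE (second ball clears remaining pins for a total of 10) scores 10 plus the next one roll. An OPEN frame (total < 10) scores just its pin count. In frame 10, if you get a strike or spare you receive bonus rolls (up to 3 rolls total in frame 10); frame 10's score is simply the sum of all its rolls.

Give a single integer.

Answer: 9

Derivation:
Frame 1: STRIKE. 10 + next two rolls (10+2) = 22. Cumulative: 22
Frame 2: STRIKE. 10 + next two rolls (2+8) = 20. Cumulative: 42
Frame 3: SPARE (2+8=10). 10 + next roll (8) = 18. Cumulative: 60
Frame 4: OPEN (8+0=8). Cumulative: 68
Frame 5: SPARE (5+5=10). 10 + next roll (9) = 19. Cumulative: 87
Frame 6: SPARE (9+1=10). 10 + next roll (6) = 16. Cumulative: 103
Frame 7: OPEN (6+1=7). Cumulative: 110
Frame 8: OPEN (9+0=9). Cumulative: 119
Frame 9: OPEN (2+2=4). Cumulative: 123
Frame 10: SPARE. Sum of all frame-10 rolls (0+10+5) = 15. Cumulative: 138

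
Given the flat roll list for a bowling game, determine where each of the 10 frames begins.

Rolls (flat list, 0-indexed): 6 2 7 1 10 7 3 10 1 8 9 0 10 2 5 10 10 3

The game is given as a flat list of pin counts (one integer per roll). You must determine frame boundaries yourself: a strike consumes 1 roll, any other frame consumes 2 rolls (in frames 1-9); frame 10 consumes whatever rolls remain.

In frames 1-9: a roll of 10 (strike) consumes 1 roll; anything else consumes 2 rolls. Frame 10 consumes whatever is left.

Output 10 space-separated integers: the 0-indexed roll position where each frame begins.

Answer: 0 2 4 5 7 8 10 12 13 15

Derivation:
Frame 1 starts at roll index 0: rolls=6,2 (sum=8), consumes 2 rolls
Frame 2 starts at roll index 2: rolls=7,1 (sum=8), consumes 2 rolls
Frame 3 starts at roll index 4: roll=10 (strike), consumes 1 roll
Frame 4 starts at roll index 5: rolls=7,3 (sum=10), consumes 2 rolls
Frame 5 starts at roll index 7: roll=10 (strike), consumes 1 roll
Frame 6 starts at roll index 8: rolls=1,8 (sum=9), consumes 2 rolls
Frame 7 starts at roll index 10: rolls=9,0 (sum=9), consumes 2 rolls
Frame 8 starts at roll index 12: roll=10 (strike), consumes 1 roll
Frame 9 starts at roll index 13: rolls=2,5 (sum=7), consumes 2 rolls
Frame 10 starts at roll index 15: 3 remaining rolls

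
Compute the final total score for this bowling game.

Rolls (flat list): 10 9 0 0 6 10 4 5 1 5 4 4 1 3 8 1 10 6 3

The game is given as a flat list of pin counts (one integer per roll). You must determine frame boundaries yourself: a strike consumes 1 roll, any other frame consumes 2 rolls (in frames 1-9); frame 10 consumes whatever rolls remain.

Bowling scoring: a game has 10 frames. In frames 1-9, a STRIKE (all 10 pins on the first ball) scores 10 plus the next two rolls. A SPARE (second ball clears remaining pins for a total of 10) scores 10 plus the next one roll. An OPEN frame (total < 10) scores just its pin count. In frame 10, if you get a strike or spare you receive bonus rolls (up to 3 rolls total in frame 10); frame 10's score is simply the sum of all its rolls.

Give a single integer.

Frame 1: STRIKE. 10 + next two rolls (9+0) = 19. Cumulative: 19
Frame 2: OPEN (9+0=9). Cumulative: 28
Frame 3: OPEN (0+6=6). Cumulative: 34
Frame 4: STRIKE. 10 + next two rolls (4+5) = 19. Cumulative: 53
Frame 5: OPEN (4+5=9). Cumulative: 62
Frame 6: OPEN (1+5=6). Cumulative: 68
Frame 7: OPEN (4+4=8). Cumulative: 76
Frame 8: OPEN (1+3=4). Cumulative: 80
Frame 9: OPEN (8+1=9). Cumulative: 89
Frame 10: STRIKE. Sum of all frame-10 rolls (10+6+3) = 19. Cumulative: 108

Answer: 108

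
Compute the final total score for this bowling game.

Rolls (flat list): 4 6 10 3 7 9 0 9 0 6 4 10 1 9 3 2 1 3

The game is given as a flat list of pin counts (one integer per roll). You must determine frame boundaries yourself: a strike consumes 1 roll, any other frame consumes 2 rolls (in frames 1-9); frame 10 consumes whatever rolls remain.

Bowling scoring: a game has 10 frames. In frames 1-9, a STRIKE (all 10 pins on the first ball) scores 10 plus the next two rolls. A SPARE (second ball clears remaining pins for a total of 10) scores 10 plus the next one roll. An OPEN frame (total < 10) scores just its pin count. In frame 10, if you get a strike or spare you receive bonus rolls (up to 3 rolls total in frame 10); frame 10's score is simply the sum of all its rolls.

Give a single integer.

Frame 1: SPARE (4+6=10). 10 + next roll (10) = 20. Cumulative: 20
Frame 2: STRIKE. 10 + next two rolls (3+7) = 20. Cumulative: 40
Frame 3: SPARE (3+7=10). 10 + next roll (9) = 19. Cumulative: 59
Frame 4: OPEN (9+0=9). Cumulative: 68
Frame 5: OPEN (9+0=9). Cumulative: 77
Frame 6: SPARE (6+4=10). 10 + next roll (10) = 20. Cumulative: 97
Frame 7: STRIKE. 10 + next two rolls (1+9) = 20. Cumulative: 117
Frame 8: SPARE (1+9=10). 10 + next roll (3) = 13. Cumulative: 130
Frame 9: OPEN (3+2=5). Cumulative: 135
Frame 10: OPEN. Sum of all frame-10 rolls (1+3) = 4. Cumulative: 139

Answer: 139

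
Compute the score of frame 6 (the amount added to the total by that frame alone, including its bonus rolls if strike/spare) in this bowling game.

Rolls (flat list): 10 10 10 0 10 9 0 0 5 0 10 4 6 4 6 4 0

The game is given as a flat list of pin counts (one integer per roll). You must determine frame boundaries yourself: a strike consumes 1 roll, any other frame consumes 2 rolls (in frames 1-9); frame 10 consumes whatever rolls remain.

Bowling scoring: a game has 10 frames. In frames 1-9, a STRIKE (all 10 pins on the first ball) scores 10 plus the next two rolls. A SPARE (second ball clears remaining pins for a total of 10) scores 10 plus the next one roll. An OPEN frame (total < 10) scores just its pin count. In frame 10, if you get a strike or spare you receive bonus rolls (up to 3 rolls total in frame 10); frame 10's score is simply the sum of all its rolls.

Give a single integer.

Answer: 5

Derivation:
Frame 1: STRIKE. 10 + next two rolls (10+10) = 30. Cumulative: 30
Frame 2: STRIKE. 10 + next two rolls (10+0) = 20. Cumulative: 50
Frame 3: STRIKE. 10 + next two rolls (0+10) = 20. Cumulative: 70
Frame 4: SPARE (0+10=10). 10 + next roll (9) = 19. Cumulative: 89
Frame 5: OPEN (9+0=9). Cumulative: 98
Frame 6: OPEN (0+5=5). Cumulative: 103
Frame 7: SPARE (0+10=10). 10 + next roll (4) = 14. Cumulative: 117
Frame 8: SPARE (4+6=10). 10 + next roll (4) = 14. Cumulative: 131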